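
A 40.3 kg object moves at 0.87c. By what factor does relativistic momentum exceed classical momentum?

p_rel = γmv, p_class = mv
Ratio = γ = 1/√(1 - 0.87²) = 2.028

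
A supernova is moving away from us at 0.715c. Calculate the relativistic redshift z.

β = 0.715
(1+β)/(1-β) = 1.715/0.285 = 6.018
√(6.018) = 2.453
z = 2.453 - 1 = 1.453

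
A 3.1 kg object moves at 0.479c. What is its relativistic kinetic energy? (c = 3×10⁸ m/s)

γ = 1/√(1 - 0.479²) = 1.13919
γ - 1 = 0.13919
KE = (γ-1)mc² = 0.13919 × 3.1 × (3×10⁸)² = 3.883×10¹⁶ J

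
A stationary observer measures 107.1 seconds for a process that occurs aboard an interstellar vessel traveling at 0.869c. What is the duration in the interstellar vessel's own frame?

Dilated time Δt = 107.1 seconds
γ = 1/√(1 - 0.869²) = 2.021
Δt₀ = Δt/γ = 107.1/2.021 = 52.99 seconds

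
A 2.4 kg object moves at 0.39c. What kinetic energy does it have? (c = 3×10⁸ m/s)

γ = 1/√(1 - 0.39²) = 1.08599
γ - 1 = 0.08599
KE = (γ-1)mc² = 0.08599 × 2.4 × (3×10⁸)² = 1.857×10¹⁶ J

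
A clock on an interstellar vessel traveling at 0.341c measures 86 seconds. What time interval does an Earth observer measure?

Proper time Δt₀ = 86 seconds
γ = 1/√(1 - 0.341²) = 1.06376
Δt = γΔt₀ = 1.06376 × 86 = 91.48 seconds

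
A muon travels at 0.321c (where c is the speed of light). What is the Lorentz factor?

v/c = 0.321, so (v/c)² = 0.103041
1 - (v/c)² = 0.896959
γ = 1/√(0.896959) = 1.056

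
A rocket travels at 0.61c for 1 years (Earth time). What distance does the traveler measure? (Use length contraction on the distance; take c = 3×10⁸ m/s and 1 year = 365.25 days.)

Earth distance: d = v × t = 0.61c × 1 yr = 5.775×10¹⁵ m
γ = 1.262
d' = d/γ = 5.775×10¹⁵/1.262 = 4.576×10¹⁵ m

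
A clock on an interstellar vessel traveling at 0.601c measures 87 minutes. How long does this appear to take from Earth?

Proper time Δt₀ = 87 minutes
γ = 1/√(1 - 0.601²) = 1.2512
Δt = γΔt₀ = 1.2512 × 87 = 108.9 minutes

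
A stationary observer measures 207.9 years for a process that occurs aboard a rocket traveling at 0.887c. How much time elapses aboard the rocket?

Dilated time Δt = 207.9 years
γ = 1/√(1 - 0.887²) = 2.1656
Δt₀ = Δt/γ = 207.9/2.1656 = 96.00 years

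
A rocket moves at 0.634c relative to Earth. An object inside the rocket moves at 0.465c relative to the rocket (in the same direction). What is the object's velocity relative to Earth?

u = (u' + v)/(1 + u'v/c²)
Numerator: 0.465 + 0.634 = 1.099
Denominator: 1 + 0.29481 = 1.29481
u = 1.099/1.29481 = 0.8488c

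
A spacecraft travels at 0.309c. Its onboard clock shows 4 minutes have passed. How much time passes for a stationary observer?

Proper time Δt₀ = 4 minutes
γ = 1/√(1 - 0.309²) = 1.0515
Δt = γΔt₀ = 1.0515 × 4 = 4.206 minutes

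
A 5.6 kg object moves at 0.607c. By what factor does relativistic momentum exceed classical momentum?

p_rel = γmv, p_class = mv
Ratio = γ = 1/√(1 - 0.607²) = 1.258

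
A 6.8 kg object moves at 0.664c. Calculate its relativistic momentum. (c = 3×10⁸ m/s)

γ = 1/√(1 - 0.664²) = 1.3374
v = 0.664 × 3×10⁸ = 1.992×10⁸ m/s
p = γmv = 1.3374 × 6.8 × 1.992×10⁸ = 1.812×10⁹ kg·m/s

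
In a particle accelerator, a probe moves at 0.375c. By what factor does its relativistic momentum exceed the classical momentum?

p_rel = γmv, p_class = mv
Ratio = γ = 1/√(1 - 0.375²)
= 1/√(0.859375) = 1.079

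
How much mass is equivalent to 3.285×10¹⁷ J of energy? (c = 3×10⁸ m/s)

From E = mc², we get m = E/c²
c² = (3×10⁸)² = 9×10¹⁶ m²/s²
m = 3.285×10¹⁷ / 9×10¹⁶ = 3.650 kg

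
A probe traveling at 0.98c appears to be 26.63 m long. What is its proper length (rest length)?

Contracted length L = 26.63 m
γ = 1/√(1 - 0.98²) = 5.025
L₀ = γL = 5.025 × 26.63 = 133.8 m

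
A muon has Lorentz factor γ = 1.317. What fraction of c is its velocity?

From γ = 1/√(1 - v²/c²):
1/γ² = 1/1.317² = 0.57654
v²/c² = 1 - 0.57654 = 0.42346
v/c = √(0.42346) = 0.6507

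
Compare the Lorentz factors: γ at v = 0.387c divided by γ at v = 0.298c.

γ₁ = 1/√(1 - 0.387²) = 1.085
γ₂ = 1/√(1 - 0.298²) = 1.048
γ₁/γ₂ = 1.085/1.048 = 1.035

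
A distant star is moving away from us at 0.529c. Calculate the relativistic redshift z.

β = 0.529
(1+β)/(1-β) = 1.529/0.471 = 3.246
√(3.246) = 1.8017
z = 1.8017 - 1 = 0.8017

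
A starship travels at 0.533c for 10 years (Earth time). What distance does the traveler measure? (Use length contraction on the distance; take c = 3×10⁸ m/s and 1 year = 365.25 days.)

Earth distance: d = v × t = 0.533c × 10 yr = 5.04606×10¹⁶ m
γ = 1.18187
d' = d/γ = 5.04606×10¹⁶/1.18187 = 4.270×10¹⁶ m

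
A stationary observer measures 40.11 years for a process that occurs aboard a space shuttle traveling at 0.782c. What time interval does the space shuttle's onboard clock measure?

Dilated time Δt = 40.11 years
γ = 1/√(1 - 0.782²) = 1.6044
Δt₀ = Δt/γ = 40.11/1.6044 = 25.00 years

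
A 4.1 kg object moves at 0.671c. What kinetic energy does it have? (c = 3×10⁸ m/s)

γ = 1/√(1 - 0.671²) = 1.3487
γ - 1 = 0.3487
KE = (γ-1)mc² = 0.3487 × 4.1 × (3×10⁸)² = 1.287×10¹⁷ J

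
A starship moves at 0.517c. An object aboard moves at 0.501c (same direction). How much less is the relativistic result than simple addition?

Classical: u' + v = 0.501 + 0.517 = 1.018c
Relativistic: u = (0.501 + 0.517)/(1 + 0.259017) = 1.018/1.259017 = 0.8086c
Difference: 1.018 - 0.8086 = 0.2094c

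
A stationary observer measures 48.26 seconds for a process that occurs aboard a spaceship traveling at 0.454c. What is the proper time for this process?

Dilated time Δt = 48.26 seconds
γ = 1/√(1 - 0.454²) = 1.1223
Δt₀ = Δt/γ = 48.26/1.1223 = 43.00 seconds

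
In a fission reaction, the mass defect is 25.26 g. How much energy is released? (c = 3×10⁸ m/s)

Convert mass defect: Δm = 25.26 g = 0.02526 kg
E = Δm·c² = 0.02526 × (3×10⁸)²
= 0.02526 × 9×10¹⁶ = 2.273×10¹⁵ J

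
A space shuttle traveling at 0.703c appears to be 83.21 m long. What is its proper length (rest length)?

Contracted length L = 83.21 m
γ = 1/√(1 - 0.703²) = 1.406
L₀ = γL = 1.406 × 83.21 = 117.0 m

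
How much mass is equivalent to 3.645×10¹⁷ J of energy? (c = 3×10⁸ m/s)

From E = mc², we get m = E/c²
c² = (3×10⁸)² = 9×10¹⁶ m²/s²
m = 3.645×10¹⁷ / 9×10¹⁶ = 4.050 kg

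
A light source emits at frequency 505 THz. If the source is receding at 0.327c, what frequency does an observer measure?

β = v/c = 0.327
(1-β)/(1+β) = 0.673/1.327 = 0.50716
Doppler factor = √(0.50716) = 0.71215
f_obs = 505 × 0.71215 = 359.6 THz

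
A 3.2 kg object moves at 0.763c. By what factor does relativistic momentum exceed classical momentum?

p_rel = γmv, p_class = mv
Ratio = γ = 1/√(1 - 0.763²) = 1.547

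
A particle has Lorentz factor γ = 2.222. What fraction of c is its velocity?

From γ = 1/√(1 - v²/c²):
1/γ² = 1/2.222² = 0.2025
v²/c² = 1 - 0.2025 = 0.7975
v/c = √(0.7975) = 0.8930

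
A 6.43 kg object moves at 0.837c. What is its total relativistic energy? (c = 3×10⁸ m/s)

γ = 1/√(1 - 0.837²) = 1.8275
mc² = 6.43 × (3×10⁸)² = 5.787×10¹⁷ J
E = γmc² = 1.8275 × 5.787×10¹⁷ = 1.058×10¹⁸ J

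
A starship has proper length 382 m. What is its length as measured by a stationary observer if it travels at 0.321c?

Proper length L₀ = 382 m
γ = 1/√(1 - 0.321²) = 1.0559
L = L₀/γ = 382/1.0559 = 361.8 m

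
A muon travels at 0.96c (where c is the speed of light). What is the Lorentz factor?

v/c = 0.96, so (v/c)² = 0.9216
1 - (v/c)² = 0.0784
γ = 1/√(0.0784) = 3.571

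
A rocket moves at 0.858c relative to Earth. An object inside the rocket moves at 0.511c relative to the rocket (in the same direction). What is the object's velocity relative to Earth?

u = (u' + v)/(1 + u'v/c²)
Numerator: 0.511 + 0.858 = 1.369
Denominator: 1 + 0.438438 = 1.438438
u = 1.369/1.438438 = 0.9517c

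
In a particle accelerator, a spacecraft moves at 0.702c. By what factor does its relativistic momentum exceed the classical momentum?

p_rel = γmv, p_class = mv
Ratio = γ = 1/√(1 - 0.702²)
= 1/√(0.507196) = 1.404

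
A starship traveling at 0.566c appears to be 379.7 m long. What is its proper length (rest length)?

Contracted length L = 379.7 m
γ = 1/√(1 - 0.566²) = 1.213
L₀ = γL = 1.213 × 379.7 = 460.6 m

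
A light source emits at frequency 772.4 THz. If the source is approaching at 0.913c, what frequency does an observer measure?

β = v/c = 0.913
(1+β)/(1-β) = 1.913/0.087 = 21.99
Doppler factor = √(21.99) = 4.689
f_obs = 772.4 × 4.689 = 3622 THz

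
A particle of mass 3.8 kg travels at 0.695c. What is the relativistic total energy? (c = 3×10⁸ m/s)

γ = 1/√(1 - 0.695²) = 1.391
mc² = 3.8 × (3×10⁸)² = 3.420×10¹⁷ J
E = γmc² = 1.391 × 3.420×10¹⁷ = 4.757×10¹⁷ J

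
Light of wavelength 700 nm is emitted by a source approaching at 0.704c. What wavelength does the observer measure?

β = 0.704
Wavelength Doppler factor = √(0.296/1.704) = √(0.173709) = 0.41678
λ_obs = 700 × 0.41678 = 291.7 nm (blueshift)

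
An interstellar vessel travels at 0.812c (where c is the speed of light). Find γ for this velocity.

v/c = 0.812, so (v/c)² = 0.659344
1 - (v/c)² = 0.340656
γ = 1/√(0.340656) = 1.713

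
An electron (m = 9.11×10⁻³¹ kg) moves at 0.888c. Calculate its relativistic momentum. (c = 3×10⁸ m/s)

γ = 1/√(1 - 0.888²) = 2.1747
v = 0.888 × 3×10⁸ = 2.664×10⁸ m/s
p = γmv = 2.1747 × 9.11×10⁻³¹ × 2.664×10⁸ = 5.278×10⁻²² kg·m/s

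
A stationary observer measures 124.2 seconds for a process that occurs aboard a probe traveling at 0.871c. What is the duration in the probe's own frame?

Dilated time Δt = 124.2 seconds
γ = 1/√(1 - 0.871²) = 2.0355
Δt₀ = Δt/γ = 124.2/2.0355 = 61.02 seconds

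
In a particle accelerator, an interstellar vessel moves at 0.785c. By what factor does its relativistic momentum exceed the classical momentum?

p_rel = γmv, p_class = mv
Ratio = γ = 1/√(1 - 0.785²)
= 1/√(0.383775) = 1.614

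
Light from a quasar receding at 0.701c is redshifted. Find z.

β = 0.701
(1+β)/(1-β) = 1.701/0.299 = 5.689
√(5.689) = 2.385
z = 2.385 - 1 = 1.385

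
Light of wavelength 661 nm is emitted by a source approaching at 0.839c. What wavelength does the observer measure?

β = 0.839
Wavelength Doppler factor = √(0.161/1.839) = √(0.08755) = 0.2959
λ_obs = 661 × 0.2959 = 195.6 nm (blueshift)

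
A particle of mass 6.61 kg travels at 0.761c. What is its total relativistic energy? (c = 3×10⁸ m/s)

γ = 1/√(1 - 0.761²) = 1.5414
mc² = 6.61 × (3×10⁸)² = 5.949×10¹⁷ J
E = γmc² = 1.5414 × 5.949×10¹⁷ = 9.170×10¹⁷ J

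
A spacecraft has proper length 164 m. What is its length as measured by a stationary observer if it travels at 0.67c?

Proper length L₀ = 164 m
γ = 1/√(1 - 0.67²) = 1.3471
L = L₀/γ = 164/1.3471 = 121.7 m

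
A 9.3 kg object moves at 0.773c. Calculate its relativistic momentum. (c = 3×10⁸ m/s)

γ = 1/√(1 - 0.773²) = 1.5763
v = 0.773 × 3×10⁸ = 2.319×10⁸ m/s
p = γmv = 1.5763 × 9.3 × 2.319×10⁸ = 3.400×10⁹ kg·m/s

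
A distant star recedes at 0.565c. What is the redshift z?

β = 0.565
(1+β)/(1-β) = 1.565/0.435 = 3.598
√(3.598) = 1.8968
z = 1.8968 - 1 = 0.8968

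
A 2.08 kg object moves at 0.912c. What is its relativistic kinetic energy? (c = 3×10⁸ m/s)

γ = 1/√(1 - 0.912²) = 2.438
γ - 1 = 1.438
KE = (γ-1)mc² = 1.438 × 2.08 × (3×10⁸)² = 2.692×10¹⁷ J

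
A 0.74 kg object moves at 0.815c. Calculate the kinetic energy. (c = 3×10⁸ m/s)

γ = 1/√(1 - 0.815²) = 1.7257
γ - 1 = 0.7257
KE = (γ-1)mc² = 0.7257 × 0.74 × (3×10⁸)² = 4.833×10¹⁶ J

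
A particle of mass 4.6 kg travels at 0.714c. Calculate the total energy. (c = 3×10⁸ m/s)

γ = 1/√(1 - 0.714²) = 1.4283
mc² = 4.6 × (3×10⁸)² = 4.140×10¹⁷ J
E = γmc² = 1.4283 × 4.140×10¹⁷ = 5.913×10¹⁷ J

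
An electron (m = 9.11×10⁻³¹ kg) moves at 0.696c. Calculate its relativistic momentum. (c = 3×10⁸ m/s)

γ = 1/√(1 - 0.696²) = 1.3927
v = 0.696 × 3×10⁸ = 2.088×10⁸ m/s
p = γmv = 1.3927 × 9.11×10⁻³¹ × 2.088×10⁸ = 2.649×10⁻²² kg·m/s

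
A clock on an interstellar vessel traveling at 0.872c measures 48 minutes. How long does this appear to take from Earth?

Proper time Δt₀ = 48 minutes
γ = 1/√(1 - 0.872²) = 2.043
Δt = γΔt₀ = 2.043 × 48 = 98.06 minutes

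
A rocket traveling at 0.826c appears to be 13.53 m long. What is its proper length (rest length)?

Contracted length L = 13.53 m
γ = 1/√(1 - 0.826²) = 1.774
L₀ = γL = 1.774 × 13.53 = 24.00 m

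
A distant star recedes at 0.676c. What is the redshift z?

β = 0.676
(1+β)/(1-β) = 1.676/0.324 = 5.173
√(5.173) = 2.274
z = 2.274 - 1 = 1.274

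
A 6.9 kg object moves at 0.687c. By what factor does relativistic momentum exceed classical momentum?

p_rel = γmv, p_class = mv
Ratio = γ = 1/√(1 - 0.687²) = 1.376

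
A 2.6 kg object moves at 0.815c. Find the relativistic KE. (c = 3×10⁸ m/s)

γ = 1/√(1 - 0.815²) = 1.7257
γ - 1 = 0.7257
KE = (γ-1)mc² = 0.7257 × 2.6 × (3×10⁸)² = 1.698×10¹⁷ J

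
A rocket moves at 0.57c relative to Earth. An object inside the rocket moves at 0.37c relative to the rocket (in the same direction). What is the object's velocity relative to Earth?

u = (u' + v)/(1 + u'v/c²)
Numerator: 0.37 + 0.57 = 0.94
Denominator: 1 + 0.2109 = 1.2109
u = 0.94/1.2109 = 0.7763c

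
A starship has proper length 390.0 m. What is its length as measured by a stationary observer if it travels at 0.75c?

Proper length L₀ = 390.0 m
γ = 1/√(1 - 0.75²) = 1.5119
L = L₀/γ = 390.0/1.5119 = 258.0 m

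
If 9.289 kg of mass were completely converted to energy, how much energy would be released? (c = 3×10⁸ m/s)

Using E = mc²:
c² = (3×10⁸)² = 9×10¹⁶ m²/s²
E = 9.289 × 9×10¹⁶ = 8.360×10¹⁷ J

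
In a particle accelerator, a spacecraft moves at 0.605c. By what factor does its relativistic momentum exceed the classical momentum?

p_rel = γmv, p_class = mv
Ratio = γ = 1/√(1 - 0.605²)
= 1/√(0.633975) = 1.256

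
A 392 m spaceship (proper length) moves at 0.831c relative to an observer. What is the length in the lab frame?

Proper length L₀ = 392 m
γ = 1/√(1 - 0.831²) = 1.7977
L = L₀/γ = 392/1.7977 = 218.1 m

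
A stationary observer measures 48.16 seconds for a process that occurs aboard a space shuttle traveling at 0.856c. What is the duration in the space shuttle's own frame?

Dilated time Δt = 48.16 seconds
γ = 1/√(1 - 0.856²) = 1.934
Δt₀ = Δt/γ = 48.16/1.934 = 24.90 seconds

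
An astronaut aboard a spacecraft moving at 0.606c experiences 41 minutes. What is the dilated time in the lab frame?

Proper time Δt₀ = 41 minutes
γ = 1/√(1 - 0.606²) = 1.257
Δt = γΔt₀ = 1.257 × 41 = 51.54 minutes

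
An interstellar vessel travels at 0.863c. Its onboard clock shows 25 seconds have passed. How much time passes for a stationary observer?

Proper time Δt₀ = 25 seconds
γ = 1/√(1 - 0.863²) = 1.979
Δt = γΔt₀ = 1.979 × 25 = 49.48 seconds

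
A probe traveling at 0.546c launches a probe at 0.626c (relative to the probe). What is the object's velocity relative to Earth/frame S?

u = (u' + v)/(1 + u'v/c²)
Numerator: 0.626 + 0.546 = 1.172
Denominator: 1 + 0.341796 = 1.341796
u = 1.172/1.341796 = 0.8735c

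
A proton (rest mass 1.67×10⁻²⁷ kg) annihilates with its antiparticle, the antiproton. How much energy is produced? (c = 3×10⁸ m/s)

Both particles have the same rest mass, so total mass = 2m
E = 2m·c² = 2 × 1.67×10⁻²⁷ × (3×10⁸)²
= 2 × 1.67×10⁻²⁷ × 9×10¹⁶
= 3.006×10⁻¹⁰ J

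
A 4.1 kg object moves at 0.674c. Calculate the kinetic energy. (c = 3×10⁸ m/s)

γ = 1/√(1 - 0.674²) = 1.3537
γ - 1 = 0.3537
KE = (γ-1)mc² = 0.3537 × 4.1 × (3×10⁸)² = 1.305×10¹⁷ J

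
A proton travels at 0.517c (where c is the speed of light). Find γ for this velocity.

v/c = 0.517, so (v/c)² = 0.267289
1 - (v/c)² = 0.732711
γ = 1/√(0.732711) = 1.168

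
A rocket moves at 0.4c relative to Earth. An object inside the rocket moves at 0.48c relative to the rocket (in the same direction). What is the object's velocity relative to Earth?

u = (u' + v)/(1 + u'v/c²)
Numerator: 0.48 + 0.4 = 0.88
Denominator: 1 + 0.192 = 1.192
u = 0.88/1.192 = 0.7383c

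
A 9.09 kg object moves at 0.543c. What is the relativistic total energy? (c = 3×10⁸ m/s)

γ = 1/√(1 - 0.543²) = 1.19086
mc² = 9.09 × (3×10⁸)² = 8.181×10¹⁷ J
E = γmc² = 1.19086 × 8.181×10¹⁷ = 9.742×10¹⁷ J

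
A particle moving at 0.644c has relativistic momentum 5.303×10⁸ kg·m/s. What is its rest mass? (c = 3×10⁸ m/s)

γ = 1/√(1 - 0.644²) = 1.307
v = 0.644 × 3×10⁸ = 1.932×10⁸ m/s
m = p/(γv) = 5.303×10⁸/(1.307 × 1.932×10⁸) = 2.100 kg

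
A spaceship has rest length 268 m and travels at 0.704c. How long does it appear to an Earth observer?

Proper length L₀ = 268 m
γ = 1/√(1 - 0.704²) = 1.408
L = L₀/γ = 268/1.408 = 190.3 m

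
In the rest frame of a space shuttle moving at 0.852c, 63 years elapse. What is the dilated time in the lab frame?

Proper time Δt₀ = 63 years
γ = 1/√(1 - 0.852²) = 1.910
Δt = γΔt₀ = 1.910 × 63 = 120.3 years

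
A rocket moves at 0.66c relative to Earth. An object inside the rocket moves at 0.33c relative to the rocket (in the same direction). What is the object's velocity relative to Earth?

u = (u' + v)/(1 + u'v/c²)
Numerator: 0.33 + 0.66 = 0.99
Denominator: 1 + 0.2178 = 1.2178
u = 0.99/1.2178 = 0.8129c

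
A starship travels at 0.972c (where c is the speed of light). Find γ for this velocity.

v/c = 0.972, so (v/c)² = 0.944784
1 - (v/c)² = 0.055216
γ = 1/√(0.055216) = 4.256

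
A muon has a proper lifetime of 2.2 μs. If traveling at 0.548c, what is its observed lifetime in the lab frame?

Proper lifetime τ₀ = 2.2 μs
γ = 1/√(1 - 0.548²) = 1.1955
τ = γτ₀ = 1.1955 × 2.2 μs = 2.630 μs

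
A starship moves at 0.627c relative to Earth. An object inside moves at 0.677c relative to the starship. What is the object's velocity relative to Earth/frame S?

u = (u' + v)/(1 + u'v/c²)
Numerator: 0.677 + 0.627 = 1.304
Denominator: 1 + 0.424479 = 1.424479
u = 1.304/1.424479 = 0.9154c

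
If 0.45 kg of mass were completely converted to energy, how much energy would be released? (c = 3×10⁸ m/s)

Using E = mc²:
c² = (3×10⁸)² = 9×10¹⁶ m²/s²
E = 0.45 × 9×10¹⁶ = 4.050×10¹⁶ J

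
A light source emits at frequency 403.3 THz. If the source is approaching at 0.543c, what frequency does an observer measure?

β = v/c = 0.543
(1+β)/(1-β) = 1.543/0.457 = 3.3764
Doppler factor = √(3.3764) = 1.8375
f_obs = 403.3 × 1.8375 = 741.1 THz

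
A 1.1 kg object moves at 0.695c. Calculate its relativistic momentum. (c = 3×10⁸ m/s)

γ = 1/√(1 - 0.695²) = 1.391
v = 0.695 × 3×10⁸ = 2.085×10⁸ m/s
p = γmv = 1.391 × 1.1 × 2.085×10⁸ = 3.190×10⁸ kg·m/s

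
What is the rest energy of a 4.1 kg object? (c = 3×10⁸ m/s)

c² = (3×10⁸)² = 9.000×10¹⁶ m²/s²
E₀ = mc² = 4.1 × 9.000×10¹⁶ = 3.690×10¹⁷ J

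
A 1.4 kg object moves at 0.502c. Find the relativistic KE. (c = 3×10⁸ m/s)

γ = 1/√(1 - 0.502²) = 1.15625
γ - 1 = 0.15625
KE = (γ-1)mc² = 0.15625 × 1.4 × (3×10⁸)² = 1.969×10¹⁶ J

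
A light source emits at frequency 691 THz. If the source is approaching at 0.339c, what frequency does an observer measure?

β = v/c = 0.339
(1+β)/(1-β) = 1.339/0.661 = 2.0257
Doppler factor = √(2.0257) = 1.4233
f_obs = 691 × 1.4233 = 983.5 THz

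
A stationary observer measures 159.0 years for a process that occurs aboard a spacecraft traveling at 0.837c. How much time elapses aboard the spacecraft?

Dilated time Δt = 159.0 years
γ = 1/√(1 - 0.837²) = 1.82748
Δt₀ = Δt/γ = 159.0/1.82748 = 87.01 years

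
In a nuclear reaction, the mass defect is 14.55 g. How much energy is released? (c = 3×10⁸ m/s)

Convert mass defect: Δm = 14.55 g = 0.01455 kg
E = Δm·c² = 0.01455 × (3×10⁸)²
= 0.01455 × 9×10¹⁶ = 1.310×10¹⁵ J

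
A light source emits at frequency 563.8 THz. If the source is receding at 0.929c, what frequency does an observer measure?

β = v/c = 0.929
(1-β)/(1+β) = 0.071/1.929 = 0.03681
Doppler factor = √(0.03681) = 0.1919
f_obs = 563.8 × 0.1919 = 108.2 THz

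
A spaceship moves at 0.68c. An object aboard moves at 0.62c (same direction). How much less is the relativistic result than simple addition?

Classical: u' + v = 0.62 + 0.68 = 1.3c
Relativistic: u = (0.62 + 0.68)/(1 + 0.4216) = 1.3/1.4216 = 0.9145c
Difference: 1.3 - 0.9145 = 0.3855c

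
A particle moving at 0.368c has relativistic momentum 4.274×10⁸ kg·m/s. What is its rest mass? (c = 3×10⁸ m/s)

γ = 1/√(1 - 0.368²) = 1.0755
v = 0.368 × 3×10⁸ = 1.104×10⁸ m/s
m = p/(γv) = 4.274×10⁸/(1.0755 × 1.104×10⁸) = 3.600 kg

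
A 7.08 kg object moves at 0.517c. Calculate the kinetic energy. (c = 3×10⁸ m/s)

γ = 1/√(1 - 0.517²) = 1.1682
γ - 1 = 0.1682
KE = (γ-1)mc² = 0.1682 × 7.08 × (3×10⁸)² = 1.072×10¹⁷ J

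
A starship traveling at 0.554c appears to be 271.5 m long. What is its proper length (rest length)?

Contracted length L = 271.5 m
γ = 1/√(1 - 0.554²) = 1.201
L₀ = γL = 1.201 × 271.5 = 326.1 m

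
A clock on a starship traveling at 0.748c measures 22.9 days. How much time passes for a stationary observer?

Proper time Δt₀ = 22.9 days
γ = 1/√(1 - 0.748²) = 1.5067
Δt = γΔt₀ = 1.5067 × 22.9 = 34.50 days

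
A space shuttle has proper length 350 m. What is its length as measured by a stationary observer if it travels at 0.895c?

Proper length L₀ = 350 m
γ = 1/√(1 - 0.895²) = 2.242
L = L₀/γ = 350/2.242 = 156.1 m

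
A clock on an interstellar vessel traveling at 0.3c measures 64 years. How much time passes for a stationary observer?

Proper time Δt₀ = 64 years
γ = 1/√(1 - 0.3²) = 1.0483
Δt = γΔt₀ = 1.0483 × 64 = 67.09 years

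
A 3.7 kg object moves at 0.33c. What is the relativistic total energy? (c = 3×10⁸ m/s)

γ = 1/√(1 - 0.33²) = 1.05934
mc² = 3.7 × (3×10⁸)² = 3.330×10¹⁷ J
E = γmc² = 1.05934 × 3.330×10¹⁷ = 3.528×10¹⁷ J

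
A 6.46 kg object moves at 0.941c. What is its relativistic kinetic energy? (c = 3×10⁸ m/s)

γ = 1/√(1 - 0.941²) = 2.955
γ - 1 = 1.955
KE = (γ-1)mc² = 1.955 × 6.46 × (3×10⁸)² = 1.137×10¹⁸ J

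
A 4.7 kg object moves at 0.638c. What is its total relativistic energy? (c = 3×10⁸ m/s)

γ = 1/√(1 - 0.638²) = 1.2986
mc² = 4.7 × (3×10⁸)² = 4.230×10¹⁷ J
E = γmc² = 1.2986 × 4.230×10¹⁷ = 5.493×10¹⁷ J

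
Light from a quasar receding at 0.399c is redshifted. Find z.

β = 0.399
(1+β)/(1-β) = 1.399/0.601 = 2.3278
√(2.3278) = 1.5257
z = 1.5257 - 1 = 0.5257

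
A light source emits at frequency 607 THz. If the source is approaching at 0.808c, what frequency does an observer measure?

β = v/c = 0.808
(1+β)/(1-β) = 1.808/0.192 = 9.417
Doppler factor = √(9.417) = 3.069
f_obs = 607 × 3.069 = 1863 THz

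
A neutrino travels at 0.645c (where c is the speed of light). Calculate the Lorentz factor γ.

v/c = 0.645, so (v/c)² = 0.416025
1 - (v/c)² = 0.583975
γ = 1/√(0.583975) = 1.309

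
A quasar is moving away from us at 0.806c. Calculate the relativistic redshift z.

β = 0.806
(1+β)/(1-β) = 1.806/0.194 = 9.309
√(9.309) = 3.051
z = 3.051 - 1 = 2.051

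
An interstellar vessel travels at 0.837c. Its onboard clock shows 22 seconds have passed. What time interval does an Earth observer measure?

Proper time Δt₀ = 22 seconds
γ = 1/√(1 - 0.837²) = 1.82748
Δt = γΔt₀ = 1.82748 × 22 = 40.20 seconds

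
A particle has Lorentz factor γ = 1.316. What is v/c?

From γ = 1/√(1 - v²/c²):
1/γ² = 1/1.316² = 0.5774
v²/c² = 1 - 0.5774 = 0.4226
v/c = √(0.4226) = 0.6501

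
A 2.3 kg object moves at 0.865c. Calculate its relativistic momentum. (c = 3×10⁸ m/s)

γ = 1/√(1 - 0.865²) = 1.9929
v = 0.865 × 3×10⁸ = 2.595×10⁸ m/s
p = γmv = 1.9929 × 2.3 × 2.595×10⁸ = 1.189×10⁹ kg·m/s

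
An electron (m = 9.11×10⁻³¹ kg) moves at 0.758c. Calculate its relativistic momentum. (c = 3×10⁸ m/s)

γ = 1/√(1 - 0.758²) = 1.533
v = 0.758 × 3×10⁸ = 2.274×10⁸ m/s
p = γmv = 1.533 × 9.11×10⁻³¹ × 2.274×10⁸ = 3.176×10⁻²² kg·m/s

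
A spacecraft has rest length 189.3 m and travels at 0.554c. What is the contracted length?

Proper length L₀ = 189.3 m
γ = 1/√(1 - 0.554²) = 1.201
L = L₀/γ = 189.3/1.201 = 157.6 m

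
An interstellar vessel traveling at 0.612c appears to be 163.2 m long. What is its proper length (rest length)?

Contracted length L = 163.2 m
γ = 1/√(1 - 0.612²) = 1.2644
L₀ = γL = 1.2644 × 163.2 = 206.4 m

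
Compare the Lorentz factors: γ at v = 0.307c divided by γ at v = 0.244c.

γ₁ = 1/√(1 - 0.307²) = 1.051
γ₂ = 1/√(1 - 0.244²) = 1.031
γ₁/γ₂ = 1.051/1.031 = 1.019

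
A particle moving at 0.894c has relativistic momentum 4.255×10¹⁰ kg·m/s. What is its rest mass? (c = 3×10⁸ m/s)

γ = 1/√(1 - 0.894²) = 2.2318
v = 0.894 × 3×10⁸ = 2.682×10⁸ m/s
m = p/(γv) = 4.255×10¹⁰/(2.2318 × 2.682×10⁸) = 71.09 kg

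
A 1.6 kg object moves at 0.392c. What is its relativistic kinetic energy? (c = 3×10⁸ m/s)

γ = 1/√(1 - 0.392²) = 1.087
γ - 1 = 0.08700
KE = (γ-1)mc² = 0.08700 × 1.6 × (3×10⁸)² = 1.253×10¹⁶ J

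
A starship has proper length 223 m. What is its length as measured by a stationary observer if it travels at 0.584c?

Proper length L₀ = 223 m
γ = 1/√(1 - 0.584²) = 1.232
L = L₀/γ = 223/1.232 = 181.0 m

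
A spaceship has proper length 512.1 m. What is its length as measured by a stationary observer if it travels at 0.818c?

Proper length L₀ = 512.1 m
γ = 1/√(1 - 0.818²) = 1.738
L = L₀/γ = 512.1/1.738 = 294.6 m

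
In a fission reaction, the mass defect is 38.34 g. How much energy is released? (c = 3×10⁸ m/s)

Convert mass defect: Δm = 38.34 g = 0.03834 kg
E = Δm·c² = 0.03834 × (3×10⁸)²
= 0.03834 × 9×10¹⁶ = 3.451×10¹⁵ J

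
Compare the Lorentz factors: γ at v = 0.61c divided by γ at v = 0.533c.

γ₁ = 1/√(1 - 0.61²) = 1.262
γ₂ = 1/√(1 - 0.533²) = 1.182
γ₁/γ₂ = 1.262/1.182 = 1.068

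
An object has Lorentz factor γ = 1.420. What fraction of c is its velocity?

From γ = 1/√(1 - v²/c²):
1/γ² = 1/1.420² = 0.4959
v²/c² = 1 - 0.4959 = 0.5041
v/c = √(0.5041) = 0.7100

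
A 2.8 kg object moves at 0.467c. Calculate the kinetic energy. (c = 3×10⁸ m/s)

γ = 1/√(1 - 0.467²) = 1.13089
γ - 1 = 0.13089
KE = (γ-1)mc² = 0.13089 × 2.8 × (3×10⁸)² = 3.298×10¹⁶ J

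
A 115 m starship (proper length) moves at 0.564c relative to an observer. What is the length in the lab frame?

Proper length L₀ = 115 m
γ = 1/√(1 - 0.564²) = 1.211
L = L₀/γ = 115/1.211 = 94.96 m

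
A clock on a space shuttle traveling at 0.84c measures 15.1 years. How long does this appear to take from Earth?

Proper time Δt₀ = 15.1 years
γ = 1/√(1 - 0.84²) = 1.843
Δt = γΔt₀ = 1.843 × 15.1 = 27.83 years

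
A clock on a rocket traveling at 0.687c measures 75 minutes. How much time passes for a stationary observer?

Proper time Δt₀ = 75 minutes
γ = 1/√(1 - 0.687²) = 1.376
Δt = γΔt₀ = 1.376 × 75 = 103.2 minutes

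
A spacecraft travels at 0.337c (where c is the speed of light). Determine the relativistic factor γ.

v/c = 0.337, so (v/c)² = 0.113569
1 - (v/c)² = 0.886431
γ = 1/√(0.886431) = 1.062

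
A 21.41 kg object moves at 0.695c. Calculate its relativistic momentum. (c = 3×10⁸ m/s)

γ = 1/√(1 - 0.695²) = 1.391
v = 0.695 × 3×10⁸ = 2.085×10⁸ m/s
p = γmv = 1.391 × 21.41 × 2.085×10⁸ = 6.209×10⁹ kg·m/s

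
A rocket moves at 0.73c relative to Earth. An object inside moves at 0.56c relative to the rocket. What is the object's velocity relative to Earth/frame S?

u = (u' + v)/(1 + u'v/c²)
Numerator: 0.56 + 0.73 = 1.29
Denominator: 1 + 0.4088 = 1.4088
u = 1.29/1.4088 = 0.9157c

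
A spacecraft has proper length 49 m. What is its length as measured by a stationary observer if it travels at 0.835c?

Proper length L₀ = 49 m
γ = 1/√(1 - 0.835²) = 1.8174
L = L₀/γ = 49/1.8174 = 26.96 m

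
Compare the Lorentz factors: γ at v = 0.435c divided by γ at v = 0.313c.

γ₁ = 1/√(1 - 0.435²) = 1.111
γ₂ = 1/√(1 - 0.313²) = 1.053
γ₁/γ₂ = 1.111/1.053 = 1.055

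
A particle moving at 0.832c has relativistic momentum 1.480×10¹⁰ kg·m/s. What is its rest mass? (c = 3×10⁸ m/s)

γ = 1/√(1 - 0.832²) = 1.8025
v = 0.832 × 3×10⁸ = 2.496×10⁸ m/s
m = p/(γv) = 1.480×10¹⁰/(1.8025 × 2.496×10⁸) = 32.90 kg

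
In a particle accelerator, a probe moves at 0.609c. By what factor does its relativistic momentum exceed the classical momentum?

p_rel = γmv, p_class = mv
Ratio = γ = 1/√(1 - 0.609²)
= 1/√(0.629119) = 1.261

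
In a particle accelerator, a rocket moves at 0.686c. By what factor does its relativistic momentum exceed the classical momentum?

p_rel = γmv, p_class = mv
Ratio = γ = 1/√(1 - 0.686²)
= 1/√(0.529404) = 1.374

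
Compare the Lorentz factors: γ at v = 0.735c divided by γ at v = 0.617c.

γ₁ = 1/√(1 - 0.735²) = 1.475
γ₂ = 1/√(1 - 0.617²) = 1.271
γ₁/γ₂ = 1.475/1.271 = 1.161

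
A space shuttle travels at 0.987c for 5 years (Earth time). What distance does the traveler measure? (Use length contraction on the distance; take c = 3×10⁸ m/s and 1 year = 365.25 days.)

Earth distance: d = v × t = 0.987c × 5 yr = 4.672×10¹⁶ m
γ = 6.222
d' = d/γ = 4.672×10¹⁶/6.222 = 7.509×10¹⁵ m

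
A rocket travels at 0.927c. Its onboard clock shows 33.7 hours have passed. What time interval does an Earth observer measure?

Proper time Δt₀ = 33.7 hours
γ = 1/√(1 - 0.927²) = 2.6662
Δt = γΔt₀ = 2.6662 × 33.7 = 89.85 hours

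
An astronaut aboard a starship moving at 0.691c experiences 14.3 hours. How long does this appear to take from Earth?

Proper time Δt₀ = 14.3 hours
γ = 1/√(1 - 0.691²) = 1.383
Δt = γΔt₀ = 1.383 × 14.3 = 19.78 hours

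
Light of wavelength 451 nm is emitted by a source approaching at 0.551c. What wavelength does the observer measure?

β = 0.551
Wavelength Doppler factor = √(0.449/1.551) = √(0.28949) = 0.53804
λ_obs = 451 × 0.53804 = 242.7 nm (blueshift)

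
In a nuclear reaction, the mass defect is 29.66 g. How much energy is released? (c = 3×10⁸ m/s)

Convert mass defect: Δm = 29.66 g = 0.02966 kg
E = Δm·c² = 0.02966 × (3×10⁸)²
= 0.02966 × 9×10¹⁶ = 2.669×10¹⁵ J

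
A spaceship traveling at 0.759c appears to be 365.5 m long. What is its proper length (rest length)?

Contracted length L = 365.5 m
γ = 1/√(1 - 0.759²) = 1.536
L₀ = γL = 1.536 × 365.5 = 561.4 m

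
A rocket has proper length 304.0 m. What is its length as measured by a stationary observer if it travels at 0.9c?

Proper length L₀ = 304.0 m
γ = 1/√(1 - 0.9²) = 2.294
L = L₀/γ = 304.0/2.294 = 132.5 m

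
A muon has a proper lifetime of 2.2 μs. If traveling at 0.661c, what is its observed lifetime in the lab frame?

Proper lifetime τ₀ = 2.2 μs
γ = 1/√(1 - 0.661²) = 1.3326
τ = γτ₀ = 1.3326 × 2.2 μs = 2.932 μs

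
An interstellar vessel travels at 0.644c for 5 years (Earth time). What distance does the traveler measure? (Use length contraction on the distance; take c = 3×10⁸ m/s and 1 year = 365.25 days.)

Earth distance: d = v × t = 0.644c × 5 yr = 3.048×10¹⁶ m
γ = 1.307
d' = d/γ = 3.048×10¹⁶/1.307 = 2.332×10¹⁶ m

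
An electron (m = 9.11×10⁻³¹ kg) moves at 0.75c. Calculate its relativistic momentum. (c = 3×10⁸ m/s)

γ = 1/√(1 - 0.75²) = 1.512
v = 0.75 × 3×10⁸ = 2.250×10⁸ m/s
p = γmv = 1.512 × 9.11×10⁻³¹ × 2.250×10⁸ = 3.099×10⁻²² kg·m/s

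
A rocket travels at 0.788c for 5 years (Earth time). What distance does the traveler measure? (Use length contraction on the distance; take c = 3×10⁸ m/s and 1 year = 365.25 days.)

Earth distance: d = v × t = 0.788c × 5 yr = 3.730×10¹⁶ m
γ = 1.624
d' = d/γ = 3.730×10¹⁶/1.624 = 2.297×10¹⁶ m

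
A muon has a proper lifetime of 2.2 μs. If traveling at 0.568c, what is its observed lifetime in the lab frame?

Proper lifetime τ₀ = 2.2 μs
γ = 1/√(1 - 0.568²) = 1.215
τ = γτ₀ = 1.215 × 2.2 μs = 2.673 μs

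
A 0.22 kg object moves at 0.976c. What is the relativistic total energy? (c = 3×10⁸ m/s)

γ = 1/√(1 - 0.976²) = 4.592
mc² = 0.22 × (3×10⁸)² = 1.980×10¹⁶ J
E = γmc² = 4.592 × 1.980×10¹⁶ = 9.092×10¹⁶ J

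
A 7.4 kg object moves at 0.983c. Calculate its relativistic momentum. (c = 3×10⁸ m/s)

γ = 1/√(1 - 0.983²) = 5.4465
v = 0.983 × 3×10⁸ = 2.949×10⁸ m/s
p = γmv = 5.4465 × 7.4 × 2.949×10⁸ = 1.189×10¹⁰ kg·m/s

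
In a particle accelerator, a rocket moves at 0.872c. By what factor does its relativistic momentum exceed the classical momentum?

p_rel = γmv, p_class = mv
Ratio = γ = 1/√(1 - 0.872²)
= 1/√(0.239616) = 2.043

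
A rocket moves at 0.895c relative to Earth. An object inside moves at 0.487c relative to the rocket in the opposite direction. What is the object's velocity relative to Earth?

Object's velocity in rocket frame is u' = -0.487c
u = (u' + v)/(1 + u'v/c²) = (v - 0.487)/(1 - 0.487·v/c²)
Numerator: 0.895 - 0.487 = 0.408
Denominator: 1 - 0.435865 = 0.564135
u = 0.408/0.564135 = 0.7232c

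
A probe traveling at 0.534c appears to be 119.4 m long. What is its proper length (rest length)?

Contracted length L = 119.4 m
γ = 1/√(1 - 0.534²) = 1.1828
L₀ = γL = 1.1828 × 119.4 = 141.2 m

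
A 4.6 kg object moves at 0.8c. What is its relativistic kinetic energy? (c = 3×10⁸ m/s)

γ = 1/√(1 - 0.8²) = 1.6667
γ - 1 = 0.6667
KE = (γ-1)mc² = 0.6667 × 4.6 × (3×10⁸)² = 2.760×10¹⁷ J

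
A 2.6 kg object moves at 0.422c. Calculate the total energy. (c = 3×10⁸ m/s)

γ = 1/√(1 - 0.422²) = 1.103
mc² = 2.6 × (3×10⁸)² = 2.340×10¹⁷ J
E = γmc² = 1.103 × 2.340×10¹⁷ = 2.581×10¹⁷ J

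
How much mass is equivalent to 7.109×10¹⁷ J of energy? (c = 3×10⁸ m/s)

From E = mc², we get m = E/c²
c² = (3×10⁸)² = 9×10¹⁶ m²/s²
m = 7.109×10¹⁷ / 9×10¹⁶ = 7.899 kg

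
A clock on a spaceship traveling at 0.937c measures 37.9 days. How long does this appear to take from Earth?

Proper time Δt₀ = 37.9 days
γ = 1/√(1 - 0.937²) = 2.863
Δt = γΔt₀ = 2.863 × 37.9 = 108.5 days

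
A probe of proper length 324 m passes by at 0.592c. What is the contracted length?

Proper length L₀ = 324 m
γ = 1/√(1 - 0.592²) = 1.241
L = L₀/γ = 324/1.241 = 261.1 m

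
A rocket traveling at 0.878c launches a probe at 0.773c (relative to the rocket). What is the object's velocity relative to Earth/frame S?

u = (u' + v)/(1 + u'v/c²)
Numerator: 0.773 + 0.878 = 1.651
Denominator: 1 + 0.678694 = 1.678694
u = 1.651/1.678694 = 0.9835c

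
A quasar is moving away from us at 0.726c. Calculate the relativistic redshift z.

β = 0.726
(1+β)/(1-β) = 1.726/0.274 = 6.299
√(6.299) = 2.510
z = 2.510 - 1 = 1.510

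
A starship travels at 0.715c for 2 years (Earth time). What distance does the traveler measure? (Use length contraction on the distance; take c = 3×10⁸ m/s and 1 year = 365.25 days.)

Earth distance: d = v × t = 0.715c × 2 yr = 1.35382×10¹⁶ m
γ = 1.43036
d' = d/γ = 1.35382×10¹⁶/1.43036 = 9.465×10¹⁵ m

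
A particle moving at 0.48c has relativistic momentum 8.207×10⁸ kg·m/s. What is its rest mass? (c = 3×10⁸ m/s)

γ = 1/√(1 - 0.48²) = 1.1399
v = 0.48 × 3×10⁸ = 1.440×10⁸ m/s
m = p/(γv) = 8.207×10⁸/(1.1399 × 1.440×10⁸) = 5.000 kg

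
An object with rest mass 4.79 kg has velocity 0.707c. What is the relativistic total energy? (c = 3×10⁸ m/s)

γ = 1/√(1 - 0.707²) = 1.414
mc² = 4.79 × (3×10⁸)² = 4.311×10¹⁷ J
E = γmc² = 1.414 × 4.311×10¹⁷ = 6.096×10¹⁷ J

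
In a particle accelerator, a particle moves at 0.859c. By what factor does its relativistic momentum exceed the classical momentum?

p_rel = γmv, p_class = mv
Ratio = γ = 1/√(1 - 0.859²)
= 1/√(0.262119) = 1.953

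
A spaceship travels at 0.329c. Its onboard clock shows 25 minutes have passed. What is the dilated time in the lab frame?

Proper time Δt₀ = 25 minutes
γ = 1/√(1 - 0.329²) = 1.05895
Δt = γΔt₀ = 1.05895 × 25 = 26.47 minutes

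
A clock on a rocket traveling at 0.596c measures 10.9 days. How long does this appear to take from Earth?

Proper time Δt₀ = 10.9 days
γ = 1/√(1 - 0.596²) = 1.245
Δt = γΔt₀ = 1.245 × 10.9 = 13.57 days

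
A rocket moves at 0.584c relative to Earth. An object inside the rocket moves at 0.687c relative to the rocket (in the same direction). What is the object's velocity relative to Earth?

u = (u' + v)/(1 + u'v/c²)
Numerator: 0.687 + 0.584 = 1.271
Denominator: 1 + 0.401208 = 1.401208
u = 1.271/1.401208 = 0.9071c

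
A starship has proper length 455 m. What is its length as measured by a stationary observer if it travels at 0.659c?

Proper length L₀ = 455 m
γ = 1/√(1 - 0.659²) = 1.3295
L = L₀/γ = 455/1.3295 = 342.2 m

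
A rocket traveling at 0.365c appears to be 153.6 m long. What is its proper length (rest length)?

Contracted length L = 153.6 m
γ = 1/√(1 - 0.365²) = 1.074
L₀ = γL = 1.074 × 153.6 = 165.0 m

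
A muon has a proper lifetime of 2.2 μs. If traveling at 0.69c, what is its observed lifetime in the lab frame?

Proper lifetime τ₀ = 2.2 μs
γ = 1/√(1 - 0.69²) = 1.38158
τ = γτ₀ = 1.38158 × 2.2 μs = 3.039 μs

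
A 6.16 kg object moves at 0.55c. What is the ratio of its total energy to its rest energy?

E = γmc², E₀ = mc²
E/E₀ = γ = 1/√(1 - 0.55²) = 1.197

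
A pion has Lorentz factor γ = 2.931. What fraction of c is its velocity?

From γ = 1/√(1 - v²/c²):
1/γ² = 1/2.931² = 0.1164
v²/c² = 1 - 0.1164 = 0.8836
v/c = √(0.8836) = 0.9400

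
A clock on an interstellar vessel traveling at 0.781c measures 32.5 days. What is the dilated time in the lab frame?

Proper time Δt₀ = 32.5 days
γ = 1/√(1 - 0.781²) = 1.6012
Δt = γΔt₀ = 1.6012 × 32.5 = 52.04 days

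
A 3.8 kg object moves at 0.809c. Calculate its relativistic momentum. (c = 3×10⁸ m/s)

γ = 1/√(1 - 0.809²) = 1.701
v = 0.809 × 3×10⁸ = 2.427×10⁸ m/s
p = γmv = 1.701 × 3.8 × 2.427×10⁸ = 1.569×10⁹ kg·m/s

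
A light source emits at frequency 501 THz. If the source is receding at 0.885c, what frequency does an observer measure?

β = v/c = 0.885
(1-β)/(1+β) = 0.115/1.885 = 0.06101
Doppler factor = √(0.06101) = 0.2470
f_obs = 501 × 0.2470 = 123.7 THz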